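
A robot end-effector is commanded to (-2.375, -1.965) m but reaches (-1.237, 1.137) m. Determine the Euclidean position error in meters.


dx = -1.237 - (-2.375) = 1.1380, dy = 1.137 - (-1.965) = 3.1020
err = sqrt(1.295044 + 9.622404) = 3.3042

3.3042 m


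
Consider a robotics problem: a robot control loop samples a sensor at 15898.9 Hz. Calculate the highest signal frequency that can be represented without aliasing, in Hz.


f_max = f_s/2 = 15898.9/2 = 7949.4500

7949.4500 Hz


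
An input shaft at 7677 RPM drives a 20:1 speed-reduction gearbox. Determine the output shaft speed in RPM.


omega_out = omega_in / N = 7677 / 20 = 383.8500

383.8500 RPM


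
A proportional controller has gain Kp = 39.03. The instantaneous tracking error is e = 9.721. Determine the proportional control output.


u_P = Kp * e = 39.03 * 9.721 = 379.4106

379.4106


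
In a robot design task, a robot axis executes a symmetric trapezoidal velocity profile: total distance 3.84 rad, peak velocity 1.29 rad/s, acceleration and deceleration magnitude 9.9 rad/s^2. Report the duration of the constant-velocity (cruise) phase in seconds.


t_acc = v/a = 0.130303 s, d_acc = v^2/(2a) = 0.084045 rad each
d_cruise = 3.84 - 2*0.084045 = 3.671910 rad
t_cruise = d_cruise/v = 3.671910/1.29 = 2.8464

2.8464 s


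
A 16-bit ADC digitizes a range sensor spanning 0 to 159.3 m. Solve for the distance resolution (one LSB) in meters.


res = range / 2^n = 159.3/2^16 = 159.3/65536 = 0.0024

0.0024 m


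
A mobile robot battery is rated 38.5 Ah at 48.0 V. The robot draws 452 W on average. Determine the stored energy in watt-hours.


E = capacity * V = 38.5*48.0 = 1848.0000

1848.0000 Wh


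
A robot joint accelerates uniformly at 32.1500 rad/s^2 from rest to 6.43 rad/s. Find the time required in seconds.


t = delta_omega / alpha = 6.43 / 32.1500 = 0.2000

0.2000 s


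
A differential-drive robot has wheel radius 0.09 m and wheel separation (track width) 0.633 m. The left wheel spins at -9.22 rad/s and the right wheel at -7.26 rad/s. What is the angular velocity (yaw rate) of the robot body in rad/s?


omega = r*(wR - wL)/L = 0.09*(-7.26 - (-9.22))/0.633 = 0.2787

0.2787 rad/s


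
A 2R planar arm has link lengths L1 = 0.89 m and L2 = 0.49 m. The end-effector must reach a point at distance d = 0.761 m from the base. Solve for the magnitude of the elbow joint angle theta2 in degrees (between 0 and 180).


cos(th2) = (d^2 - L1^2 - L2^2)/(2*L1*L2) = (0.761^2 - 0.89^2 - 0.49^2)/(2*0.89*0.49) = -0.51946687
th2 = acos(-0.51946687) = 121.2965 deg

121.2965 degrees


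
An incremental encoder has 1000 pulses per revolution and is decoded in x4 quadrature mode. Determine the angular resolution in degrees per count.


resolution = 360 / (PPR * 4) = 360 / 4000 = 0.0900

0.0900 degrees


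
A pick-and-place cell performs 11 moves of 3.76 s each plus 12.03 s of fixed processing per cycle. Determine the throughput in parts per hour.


T_cycle = 11*3.76 + 12.03 = 53.3900 s
rate = 3600/T = 67.4284

67.4284 parts/hour


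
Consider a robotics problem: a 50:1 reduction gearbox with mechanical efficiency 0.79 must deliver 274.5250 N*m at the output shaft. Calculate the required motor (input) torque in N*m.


tau_in = tau_out / (N * eta) = 274.5250 / (50 * 0.79) = 6.9500

6.9500 N*m


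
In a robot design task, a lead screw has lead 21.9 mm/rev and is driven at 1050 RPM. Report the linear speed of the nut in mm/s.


v = lead * (RPM/60) = 21.9*1050/60 = 383.2500

383.2500 mm/s


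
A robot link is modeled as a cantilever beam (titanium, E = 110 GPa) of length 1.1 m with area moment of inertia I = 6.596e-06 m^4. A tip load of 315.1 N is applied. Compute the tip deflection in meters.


delta = F*L^3/(3*E*I) = 315.1*1.1^3/(3*1.100e+11*6.596e-06)
      = 419.3981/2176680 = 1.9268e-04

1.9268e-04 m


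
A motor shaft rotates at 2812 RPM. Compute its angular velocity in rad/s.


omega = 2812 * 2*pi/60 = 294.4720

294.4720 rad/s


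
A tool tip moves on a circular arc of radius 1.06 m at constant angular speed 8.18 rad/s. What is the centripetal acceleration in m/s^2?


a_c = omega^2 * r = 8.18^2 * 1.06 = 70.9271

70.9271 m/s^2


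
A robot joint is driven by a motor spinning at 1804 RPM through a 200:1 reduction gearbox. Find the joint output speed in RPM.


omega_joint = omega_motor / N = 1804 / 200 = 9.0200

9.0200 RPM


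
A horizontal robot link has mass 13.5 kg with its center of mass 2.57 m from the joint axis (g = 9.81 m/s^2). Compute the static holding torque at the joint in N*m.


tau = m*g*L = 13.5 * 9.81 * 2.57 = 340.3579

340.3579 N*m


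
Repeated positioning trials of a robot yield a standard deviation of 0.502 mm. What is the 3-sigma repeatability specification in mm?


repeatability = 3*sigma = 3*0.502 = 1.5060

1.5060 mm


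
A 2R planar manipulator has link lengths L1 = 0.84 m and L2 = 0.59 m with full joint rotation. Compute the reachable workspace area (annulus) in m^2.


r_max = L1 + L2 = 1.4300, r_min = |L1 - L2| = 0.2500
A = pi*(r_max^2 - r_min^2) = pi*(2.0449 - 0.0625) = 6.2279

6.2279 m^2


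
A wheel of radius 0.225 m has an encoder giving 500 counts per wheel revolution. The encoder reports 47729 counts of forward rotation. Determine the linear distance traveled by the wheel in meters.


revs = 47729/500 = 95.458000
d = revs * 2*pi*r = 95.458000 * 2*pi*0.225 = 134.9506

134.9506 m


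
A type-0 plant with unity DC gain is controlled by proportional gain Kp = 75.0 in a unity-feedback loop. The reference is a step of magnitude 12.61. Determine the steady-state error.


e_ss = R/(1 + Kp) = 12.61/(1 + 75.0) = 12.61/76.0000 = 0.1659

0.1659


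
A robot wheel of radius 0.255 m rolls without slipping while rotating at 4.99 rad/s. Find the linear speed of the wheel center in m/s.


v = omega * r = 4.99 * 0.255 = 1.2725

1.2725 m/s


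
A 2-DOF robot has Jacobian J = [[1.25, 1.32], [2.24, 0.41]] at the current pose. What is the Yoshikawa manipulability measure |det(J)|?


det(J) = 1.25*0.41 - (1.32)*(2.24) = -2.4443
|det(J)| = 2.4443

2.4443


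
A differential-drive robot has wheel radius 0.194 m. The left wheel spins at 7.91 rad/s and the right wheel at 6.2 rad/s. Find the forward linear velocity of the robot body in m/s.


v = r*(wR + wL)/2 = 0.194*(6.2 + 7.91)/2 = 1.3687

1.3687 m/s


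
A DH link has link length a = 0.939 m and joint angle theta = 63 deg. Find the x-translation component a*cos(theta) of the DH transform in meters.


a*cos(theta) = 0.939*cos(63 deg) = 0.4263

0.4263 m


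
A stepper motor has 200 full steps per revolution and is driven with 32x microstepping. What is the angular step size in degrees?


step = 360/(200*32) = 360/6400 = 0.0563

0.0563 degrees


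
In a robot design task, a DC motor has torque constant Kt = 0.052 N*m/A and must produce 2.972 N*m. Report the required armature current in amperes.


I = tau / Kt = 2.972/0.052 = 57.1538

57.1538 A


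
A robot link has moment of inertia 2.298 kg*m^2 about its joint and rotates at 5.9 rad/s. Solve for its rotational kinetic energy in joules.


KE = (1/2)*I*omega^2 = 0.5*2.298*5.9^2 = 39.9967

39.9967 J


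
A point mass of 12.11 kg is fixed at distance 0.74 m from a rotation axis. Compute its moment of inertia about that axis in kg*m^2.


I = m*r^2 = 12.11*0.74^2 = 6.6314

6.6314 kg*m^2


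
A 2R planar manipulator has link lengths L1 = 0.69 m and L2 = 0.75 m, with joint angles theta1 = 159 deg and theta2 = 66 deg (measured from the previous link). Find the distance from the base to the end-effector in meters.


x = L1*cos(th1) + L2*cos(th1+th2) = -1.174501
y = L1*sin(th1) + L2*sin(th1+th2) = -0.283056
d = sqrt(x^2 + y^2) = sqrt(1.379453 + 0.080121) = 1.2081

1.2081 m


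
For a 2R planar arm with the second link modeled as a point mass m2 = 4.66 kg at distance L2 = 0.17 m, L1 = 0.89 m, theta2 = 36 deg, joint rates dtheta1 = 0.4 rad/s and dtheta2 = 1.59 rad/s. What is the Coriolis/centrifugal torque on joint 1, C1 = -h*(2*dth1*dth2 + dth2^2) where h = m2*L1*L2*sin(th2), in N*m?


h = m2*L1*L2*sin(th2) = 4.66*0.89*0.17*sin(36 deg) = 0.414423
C1 = -h*(2*0.4*1.59 + 1.59^2) = -0.414423*3.8001 = -1.5748

-1.5748 N*m


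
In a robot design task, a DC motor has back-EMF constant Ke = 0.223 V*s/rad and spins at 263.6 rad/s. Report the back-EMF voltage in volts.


V_emf = Ke * omega = 0.223*263.6 = 58.7828

58.7828 V


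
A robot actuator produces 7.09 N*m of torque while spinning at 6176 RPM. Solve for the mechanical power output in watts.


omega = 6176 * 2*pi/60 = 646.749208 rad/s
P = tau * omega = 7.09 * 646.749208 = 4585.4519

4585.4519 W


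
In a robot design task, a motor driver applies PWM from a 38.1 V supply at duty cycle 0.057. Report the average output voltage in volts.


V_avg = V_supply * D = 38.1*0.057 = 2.1717

2.1717 V


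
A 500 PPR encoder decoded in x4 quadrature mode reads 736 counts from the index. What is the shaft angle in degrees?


angle = counts * 360 / (PPR*4) = 736 * 360 / 2000 = 132.4800

132.4800 degrees


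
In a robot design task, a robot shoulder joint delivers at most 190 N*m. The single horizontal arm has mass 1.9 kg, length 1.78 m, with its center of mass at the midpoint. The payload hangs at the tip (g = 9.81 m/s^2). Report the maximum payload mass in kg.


tau_arm = m_arm*g*(L/2) = 1.9*9.81*1.78/2 = 16.5887 N*m
tau_payload = tau_max - tau_arm = 190 - 16.5887 = 173.4113
m_payload = tau_payload / (g*L) = 173.4113 / (9.81*1.78) = 9.9309

9.9309 kg


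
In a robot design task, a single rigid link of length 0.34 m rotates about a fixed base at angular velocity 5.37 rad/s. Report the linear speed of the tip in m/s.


v = L*omega = 0.34 * 5.37 = 1.8258

1.8258 m/s


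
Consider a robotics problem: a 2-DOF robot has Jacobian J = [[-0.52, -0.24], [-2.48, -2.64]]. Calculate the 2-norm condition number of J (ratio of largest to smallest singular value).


JJ^T eigenvalues: trace(JJ^T) = 13.4480, det(JJ^T) = det(J)^2 = 0.60466176
s_max^2 = (13.4480 + sqrt(178.43005696))/2 = 13.40288570
s_min^2 = (13.4480 - sqrt(178.43005696))/2 = 0.04511430
kappa = s_max/s_min = sqrt(13.40288570/0.04511430) = 17.2362

17.2362


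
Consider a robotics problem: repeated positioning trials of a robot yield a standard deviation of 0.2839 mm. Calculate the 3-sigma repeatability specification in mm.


repeatability = 3*sigma = 3*0.2839 = 0.8517

0.8517 mm


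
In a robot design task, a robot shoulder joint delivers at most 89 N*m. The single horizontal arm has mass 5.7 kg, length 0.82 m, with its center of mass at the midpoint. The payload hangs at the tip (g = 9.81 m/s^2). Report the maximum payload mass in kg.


tau_arm = m_arm*g*(L/2) = 5.7*9.81*0.82/2 = 22.9260 N*m
tau_payload = tau_max - tau_arm = 89 - 22.9260 = 66.0740
m_payload = tau_payload / (g*L) = 66.0740 / (9.81*0.82) = 8.2139

8.2139 kg


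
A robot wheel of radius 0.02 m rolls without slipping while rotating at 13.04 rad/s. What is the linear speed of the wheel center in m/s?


v = omega * r = 13.04 * 0.02 = 0.2608

0.2608 m/s


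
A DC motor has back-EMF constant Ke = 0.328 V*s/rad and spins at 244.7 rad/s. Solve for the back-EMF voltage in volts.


V_emf = Ke * omega = 0.328*244.7 = 80.2616

80.2616 V


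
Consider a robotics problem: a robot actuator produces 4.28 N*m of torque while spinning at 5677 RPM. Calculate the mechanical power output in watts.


omega = 5677 * 2*pi/60 = 594.494050 rad/s
P = tau * omega = 4.28 * 594.494050 = 2544.4345

2544.4345 W


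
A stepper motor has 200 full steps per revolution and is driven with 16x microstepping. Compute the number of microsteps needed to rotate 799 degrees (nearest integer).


step_size = 360/(200*16) = 360/3200 = 0.112500 deg
n = 799/(360/3200) = 799*3200/360 = 7102.2222 -> 7102

7102 steps


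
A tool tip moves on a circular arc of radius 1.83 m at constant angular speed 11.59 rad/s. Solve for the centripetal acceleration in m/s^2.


a_c = omega^2 * r = 11.59^2 * 1.83 = 245.8204

245.8204 m/s^2


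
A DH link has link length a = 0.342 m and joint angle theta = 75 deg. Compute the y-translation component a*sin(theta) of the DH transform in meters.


a*sin(theta) = 0.342*sin(75 deg) = 0.3303

0.3303 m


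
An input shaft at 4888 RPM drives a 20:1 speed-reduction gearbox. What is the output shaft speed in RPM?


omega_out = omega_in / N = 4888 / 20 = 244.4000

244.4000 RPM


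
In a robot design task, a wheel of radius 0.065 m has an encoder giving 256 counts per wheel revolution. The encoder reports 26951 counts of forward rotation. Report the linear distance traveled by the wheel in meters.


revs = 26951/256 = 105.277344
d = revs * 2*pi*r = 105.277344 * 2*pi*0.065 = 42.9960

42.9960 m


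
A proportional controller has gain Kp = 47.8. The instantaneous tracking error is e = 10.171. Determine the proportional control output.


u_P = Kp * e = 47.8 * 10.171 = 486.1738

486.1738


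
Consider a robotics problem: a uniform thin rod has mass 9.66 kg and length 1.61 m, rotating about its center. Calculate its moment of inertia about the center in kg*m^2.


I = (1/12)*m*L^2 = (1/12)*9.66*1.61^2 = 2.0866

2.0866 kg*m^2


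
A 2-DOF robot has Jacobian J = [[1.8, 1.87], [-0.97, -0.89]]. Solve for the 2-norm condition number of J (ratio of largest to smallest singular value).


JJ^T eigenvalues: trace(JJ^T) = 8.4699, det(JJ^T) = det(J)^2 = 0.04490161
s_max^2 = (8.4699 + sqrt(71.55959957))/2 = 8.46459536
s_min^2 = (8.4699 - sqrt(71.55959957))/2 = 0.00530464
kappa = s_max/s_min = sqrt(8.46459536/0.00530464) = 39.9462

39.9462


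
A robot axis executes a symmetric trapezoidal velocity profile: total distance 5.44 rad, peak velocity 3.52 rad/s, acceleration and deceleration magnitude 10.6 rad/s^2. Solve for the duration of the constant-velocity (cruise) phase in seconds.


t_acc = v/a = 0.332075 s, d_acc = v^2/(2a) = 0.584453 rad each
d_cruise = 5.44 - 2*0.584453 = 4.271094 rad
t_cruise = d_cruise/v = 4.271094/3.52 = 1.2134

1.2134 s


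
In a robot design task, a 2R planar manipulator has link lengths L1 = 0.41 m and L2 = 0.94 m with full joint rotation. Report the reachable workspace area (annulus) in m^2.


r_max = L1 + L2 = 1.3500, r_min = |L1 - L2| = 0.5300
A = pi*(r_max^2 - r_min^2) = pi*(1.8225 - 0.2809) = 4.8431

4.8431 m^2


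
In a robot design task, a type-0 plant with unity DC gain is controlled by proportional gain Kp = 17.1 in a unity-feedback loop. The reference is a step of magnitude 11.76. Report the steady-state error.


e_ss = R/(1 + Kp) = 11.76/(1 + 17.1) = 11.76/18.1000 = 0.6497

0.6497


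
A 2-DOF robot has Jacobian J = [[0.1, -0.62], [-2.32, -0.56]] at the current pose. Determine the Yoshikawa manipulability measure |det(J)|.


det(J) = 0.1*-0.56 - (-0.62)*(-2.32) = -1.4944
|det(J)| = 1.4944

1.4944


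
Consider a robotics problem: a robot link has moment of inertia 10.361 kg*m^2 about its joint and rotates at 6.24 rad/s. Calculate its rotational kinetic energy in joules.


KE = (1/2)*I*omega^2 = 0.5*10.361*6.24^2 = 201.7162

201.7162 J


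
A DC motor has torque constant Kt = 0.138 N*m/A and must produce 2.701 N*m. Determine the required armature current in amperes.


I = tau / Kt = 2.701/0.138 = 19.5725

19.5725 A


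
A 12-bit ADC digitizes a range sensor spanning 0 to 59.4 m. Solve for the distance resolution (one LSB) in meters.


res = range / 2^n = 59.4/2^12 = 59.4/4096 = 0.0145

0.0145 m


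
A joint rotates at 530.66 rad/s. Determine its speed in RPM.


RPM = 530.66 * 60/(2*pi) = 5067.4297

5067.4297 RPM


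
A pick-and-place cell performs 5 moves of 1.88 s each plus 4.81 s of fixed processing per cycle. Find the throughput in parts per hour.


T_cycle = 5*1.88 + 4.81 = 14.2100 s
rate = 3600/T = 253.3427

253.3427 parts/hour


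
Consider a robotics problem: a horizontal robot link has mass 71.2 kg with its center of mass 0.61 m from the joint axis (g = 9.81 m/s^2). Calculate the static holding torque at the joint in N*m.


tau = m*g*L = 71.2 * 9.81 * 0.61 = 426.0679

426.0679 N*m


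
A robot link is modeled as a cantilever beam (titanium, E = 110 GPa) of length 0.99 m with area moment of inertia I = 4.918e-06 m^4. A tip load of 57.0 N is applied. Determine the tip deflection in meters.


delta = F*L^3/(3*E*I) = 57.0*0.99^3/(3*1.100e+11*4.918e-06)
      = 55.307043/1622940 = 3.4078e-05

3.4078e-05 m


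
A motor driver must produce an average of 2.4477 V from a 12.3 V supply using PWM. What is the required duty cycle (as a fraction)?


D = V_avg/V_supply = 2.4477/12.3 = 0.1990

0.1990


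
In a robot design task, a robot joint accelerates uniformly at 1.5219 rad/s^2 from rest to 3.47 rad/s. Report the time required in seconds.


t = delta_omega / alpha = 3.47 / 1.5219 = 2.2800

2.2800 s


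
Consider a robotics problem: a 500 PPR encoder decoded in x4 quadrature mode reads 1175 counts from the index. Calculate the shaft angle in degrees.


angle = counts * 360 / (PPR*4) = 1175 * 360 / 2000 = 211.5000

211.5000 degrees


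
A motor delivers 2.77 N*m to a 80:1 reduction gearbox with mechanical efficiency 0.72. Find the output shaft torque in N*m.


tau_out = tau_in * N * eta = 2.77 * 80 * 0.72 = 159.5520

159.5520 N*m


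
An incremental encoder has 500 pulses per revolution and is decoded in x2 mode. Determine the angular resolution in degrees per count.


resolution = 360 / (PPR * 2) = 360 / 1000 = 0.3600

0.3600 degrees


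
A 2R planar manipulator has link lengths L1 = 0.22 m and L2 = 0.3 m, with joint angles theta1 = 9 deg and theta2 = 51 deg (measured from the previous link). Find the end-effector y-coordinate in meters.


y = L1*sin(th1) + L2*sin(th1+th2) = 0.22*sin(9 deg) + 0.3*sin(60 deg) = 0.2942

0.2942 m


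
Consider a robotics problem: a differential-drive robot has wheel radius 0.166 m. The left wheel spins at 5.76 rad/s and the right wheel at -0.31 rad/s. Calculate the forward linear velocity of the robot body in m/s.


v = r*(wR + wL)/2 = 0.166*(-0.31 + 5.76)/2 = 0.4524

0.4524 m/s


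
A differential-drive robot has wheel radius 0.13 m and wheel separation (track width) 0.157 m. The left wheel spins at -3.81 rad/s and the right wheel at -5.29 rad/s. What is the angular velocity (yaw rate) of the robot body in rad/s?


omega = r*(wR - wL)/L = 0.13*(-5.29 - (-3.81))/0.157 = -1.2255

-1.2255 rad/s


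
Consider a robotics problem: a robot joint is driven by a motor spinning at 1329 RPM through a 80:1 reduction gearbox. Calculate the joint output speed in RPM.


omega_joint = omega_motor / N = 1329 / 80 = 16.6125

16.6125 RPM


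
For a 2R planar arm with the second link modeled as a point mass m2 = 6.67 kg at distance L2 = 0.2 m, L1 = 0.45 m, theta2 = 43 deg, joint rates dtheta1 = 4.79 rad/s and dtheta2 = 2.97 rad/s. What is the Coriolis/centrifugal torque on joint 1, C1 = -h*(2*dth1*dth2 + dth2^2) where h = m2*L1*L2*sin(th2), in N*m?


h = m2*L1*L2*sin(th2) = 6.67*0.45*0.2*sin(43 deg) = 0.409404
C1 = -h*(2*4.79*2.97 + 2.97^2) = -0.409404*37.2735 = -15.2599

-15.2599 N*m


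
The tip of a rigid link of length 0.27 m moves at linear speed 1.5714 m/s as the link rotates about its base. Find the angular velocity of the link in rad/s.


omega = v / L = 1.5714 / 0.27 = 5.8200

5.8200 rad/s


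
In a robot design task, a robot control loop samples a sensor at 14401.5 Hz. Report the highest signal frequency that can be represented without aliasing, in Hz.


f_max = f_s/2 = 14401.5/2 = 7200.7500

7200.7500 Hz


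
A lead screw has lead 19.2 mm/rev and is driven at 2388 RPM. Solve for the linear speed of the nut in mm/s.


v = lead * (RPM/60) = 19.2*2388/60 = 764.1600

764.1600 mm/s


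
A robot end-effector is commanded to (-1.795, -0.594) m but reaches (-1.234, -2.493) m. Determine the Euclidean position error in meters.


dx = -1.234 - (-1.795) = 0.5610, dy = -2.493 - (-0.594) = -1.8990
err = sqrt(0.314721 + 3.606201) = 1.9801

1.9801 m


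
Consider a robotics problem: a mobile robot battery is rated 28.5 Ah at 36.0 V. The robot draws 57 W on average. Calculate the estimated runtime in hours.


E = 28.5*36.0 = 1026.0000 Wh
t = E/P = 1026.0000/57 = 18.0000

18.0000 hours


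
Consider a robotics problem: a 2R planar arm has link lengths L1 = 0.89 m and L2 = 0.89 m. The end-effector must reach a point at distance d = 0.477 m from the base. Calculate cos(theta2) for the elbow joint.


cos(th2) = (d^2 - L1^2 - L2^2)/(2*L1*L2) = (0.477^2 - 0.89^2 - 0.89^2)/(2*0.89*0.89) = -0.8564

-0.8564


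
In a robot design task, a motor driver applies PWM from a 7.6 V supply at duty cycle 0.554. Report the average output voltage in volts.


V_avg = V_supply * D = 7.6*0.554 = 4.2104

4.2104 V


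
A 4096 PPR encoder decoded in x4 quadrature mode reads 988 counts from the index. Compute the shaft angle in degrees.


angle = counts * 360 / (PPR*4) = 988 * 360 / 16384 = 21.7090

21.7090 degrees


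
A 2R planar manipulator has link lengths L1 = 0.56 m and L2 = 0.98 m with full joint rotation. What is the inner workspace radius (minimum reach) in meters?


r_min = |L1 - L2| = |0.56 - 0.98| = 0.4200

0.4200 m


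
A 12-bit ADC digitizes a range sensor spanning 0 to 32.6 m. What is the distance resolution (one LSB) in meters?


res = range / 2^n = 32.6/2^12 = 32.6/4096 = 0.0080

0.0080 m


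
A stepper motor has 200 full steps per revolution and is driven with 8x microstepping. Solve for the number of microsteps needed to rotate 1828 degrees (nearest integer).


step_size = 360/(200*8) = 360/1600 = 0.225000 deg
n = 1828/(360/1600) = 1828*1600/360 = 8124.4444 -> 8124

8124 steps


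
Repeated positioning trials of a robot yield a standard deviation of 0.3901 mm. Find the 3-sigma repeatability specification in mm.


repeatability = 3*sigma = 3*0.3901 = 1.1703

1.1703 mm


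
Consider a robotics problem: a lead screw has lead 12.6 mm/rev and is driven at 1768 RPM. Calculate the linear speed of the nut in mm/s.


v = lead * (RPM/60) = 12.6*1768/60 = 371.2800

371.2800 mm/s


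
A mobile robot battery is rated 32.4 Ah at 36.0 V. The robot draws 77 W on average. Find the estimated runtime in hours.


E = 32.4*36.0 = 1166.4000 Wh
t = E/P = 1166.4000/77 = 15.1481

15.1481 hours


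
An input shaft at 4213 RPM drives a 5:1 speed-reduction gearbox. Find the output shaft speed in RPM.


omega_out = omega_in / N = 4213 / 5 = 842.6000

842.6000 RPM


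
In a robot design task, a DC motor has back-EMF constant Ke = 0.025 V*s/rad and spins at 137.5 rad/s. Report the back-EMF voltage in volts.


V_emf = Ke * omega = 0.025*137.5 = 3.4375

3.4375 V


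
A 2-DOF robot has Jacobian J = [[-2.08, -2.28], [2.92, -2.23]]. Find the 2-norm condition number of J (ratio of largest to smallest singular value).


JJ^T eigenvalues: trace(JJ^T) = 23.0241, det(JJ^T) = det(J)^2 = 127.59961600
s_max^2 = (23.0241 + sqrt(19.71071681))/2 = 13.73188765
s_min^2 = (23.0241 - sqrt(19.71071681))/2 = 9.29221235
kappa = s_max/s_min = sqrt(13.73188765/9.29221235) = 1.2156

1.2156


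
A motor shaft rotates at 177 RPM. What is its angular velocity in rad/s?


omega = 177 * 2*pi/60 = 18.5354

18.5354 rad/s


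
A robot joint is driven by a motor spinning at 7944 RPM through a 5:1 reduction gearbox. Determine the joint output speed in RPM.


omega_joint = omega_motor / N = 7944 / 5 = 1588.8000

1588.8000 RPM


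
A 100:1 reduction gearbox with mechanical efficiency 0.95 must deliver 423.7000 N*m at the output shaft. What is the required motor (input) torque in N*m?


tau_in = tau_out / (N * eta) = 423.7000 / (100 * 0.95) = 4.4600

4.4600 N*m


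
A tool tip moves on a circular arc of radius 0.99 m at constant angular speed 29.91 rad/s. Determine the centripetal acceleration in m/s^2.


a_c = omega^2 * r = 29.91^2 * 0.99 = 885.6620

885.6620 m/s^2


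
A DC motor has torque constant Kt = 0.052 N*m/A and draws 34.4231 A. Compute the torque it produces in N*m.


tau = Kt * I = 0.052*34.4231 = 1.7900

1.7900 N*m


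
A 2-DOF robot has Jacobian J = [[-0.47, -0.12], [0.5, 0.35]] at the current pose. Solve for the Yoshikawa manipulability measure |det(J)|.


det(J) = -0.47*0.35 - (-0.12)*(0.5) = -0.1045
|det(J)| = 0.1045

0.1045


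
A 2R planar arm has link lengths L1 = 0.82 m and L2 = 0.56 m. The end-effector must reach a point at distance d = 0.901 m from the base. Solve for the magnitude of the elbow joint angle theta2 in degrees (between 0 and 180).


cos(th2) = (d^2 - L1^2 - L2^2)/(2*L1*L2) = (0.901^2 - 0.82^2 - 0.56^2)/(2*0.82*0.56) = -0.18967661
th2 = acos(-0.18967661) = 100.9339 deg

100.9339 degrees


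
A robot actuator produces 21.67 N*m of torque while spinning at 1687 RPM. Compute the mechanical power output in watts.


omega = 1687 * 2*pi/60 = 176.662227 rad/s
P = tau * omega = 21.67 * 176.662227 = 3828.2705

3828.2705 W


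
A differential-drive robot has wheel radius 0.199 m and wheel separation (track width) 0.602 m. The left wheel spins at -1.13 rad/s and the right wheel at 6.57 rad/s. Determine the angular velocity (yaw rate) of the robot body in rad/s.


omega = r*(wR - wL)/L = 0.199*(6.57 - (-1.13))/0.602 = 2.5453

2.5453 rad/s


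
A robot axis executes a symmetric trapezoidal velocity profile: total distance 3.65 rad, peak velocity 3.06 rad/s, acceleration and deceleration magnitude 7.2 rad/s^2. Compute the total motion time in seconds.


t_acc = v/a = 3.06/7.2 = 0.425000 s
d_acc = v^2/(2a) = 0.650250 rad (each ramp)
d_cruise = 3.65 - 2*0.650250 = 2.349500 rad
t_cruise = 2.349500/3.06 = 0.767810 s
t_total = 2*0.425000 + 0.767810 = 1.6178

1.6178 s


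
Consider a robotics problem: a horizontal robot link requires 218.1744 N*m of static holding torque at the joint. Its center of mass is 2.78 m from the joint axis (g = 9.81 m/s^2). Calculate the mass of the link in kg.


m = tau / (g*L) = 218.1744 / (9.81 * 2.78) = 8.0000

8.0000 kg


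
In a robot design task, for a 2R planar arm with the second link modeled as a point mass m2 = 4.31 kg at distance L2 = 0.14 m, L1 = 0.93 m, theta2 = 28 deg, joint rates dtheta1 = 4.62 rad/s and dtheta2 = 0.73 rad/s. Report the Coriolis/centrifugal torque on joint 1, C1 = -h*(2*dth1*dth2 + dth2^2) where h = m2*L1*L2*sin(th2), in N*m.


h = m2*L1*L2*sin(th2) = 4.31*0.93*0.14*sin(28 deg) = 0.263450
C1 = -h*(2*4.62*0.73 + 0.73^2) = -0.263450*7.2781 = -1.9174

-1.9174 N*m


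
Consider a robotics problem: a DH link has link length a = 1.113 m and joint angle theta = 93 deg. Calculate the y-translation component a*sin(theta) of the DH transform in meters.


a*sin(theta) = 1.113*sin(93 deg) = 1.1115

1.1115 m


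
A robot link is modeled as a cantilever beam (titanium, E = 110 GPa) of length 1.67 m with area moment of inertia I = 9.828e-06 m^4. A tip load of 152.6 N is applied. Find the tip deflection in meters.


delta = F*L^3/(3*E*I) = 152.6*1.67^3/(3*1.100e+11*9.828e-06)
      = 710.7288538/3243240 = 2.1914e-04

2.1914e-04 m


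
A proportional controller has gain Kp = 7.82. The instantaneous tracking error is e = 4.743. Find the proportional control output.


u_P = Kp * e = 7.82 * 4.743 = 37.0903

37.0903


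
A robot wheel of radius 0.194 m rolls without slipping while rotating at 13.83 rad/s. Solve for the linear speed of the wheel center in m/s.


v = omega * r = 13.83 * 0.194 = 2.6830

2.6830 m/s


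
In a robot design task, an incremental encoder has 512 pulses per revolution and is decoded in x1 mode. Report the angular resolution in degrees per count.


resolution = 360 / (PPR * 1) = 360 / 512 = 0.7031

0.7031 degrees


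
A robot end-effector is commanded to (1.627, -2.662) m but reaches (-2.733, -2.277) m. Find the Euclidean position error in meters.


dx = -2.733 - (1.627) = -4.3600, dy = -2.277 - (-2.662) = 0.3850
err = sqrt(19.009600 + 0.148225) = 4.3770

4.3770 m


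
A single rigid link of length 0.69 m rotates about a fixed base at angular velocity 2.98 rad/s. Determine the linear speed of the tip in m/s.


v = L*omega = 0.69 * 2.98 = 2.0562

2.0562 m/s


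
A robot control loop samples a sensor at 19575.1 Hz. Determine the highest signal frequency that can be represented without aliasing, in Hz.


f_max = f_s/2 = 19575.1/2 = 9787.5500

9787.5500 Hz


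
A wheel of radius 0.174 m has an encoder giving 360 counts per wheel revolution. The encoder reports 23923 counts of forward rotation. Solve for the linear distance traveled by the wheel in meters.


revs = 23923/360 = 66.452778
d = revs * 2*pi*r = 66.452778 * 2*pi*0.174 = 72.6511

72.6511 m


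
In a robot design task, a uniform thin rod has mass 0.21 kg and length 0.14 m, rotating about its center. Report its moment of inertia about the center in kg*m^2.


I = (1/12)*m*L^2 = (1/12)*0.21*0.14^2 = 0.0003

0.0003 kg*m^2


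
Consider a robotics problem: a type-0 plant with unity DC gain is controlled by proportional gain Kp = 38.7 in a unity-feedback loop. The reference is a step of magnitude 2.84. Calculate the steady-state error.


e_ss = R/(1 + Kp) = 2.84/(1 + 38.7) = 2.84/39.7000 = 0.0715

0.0715


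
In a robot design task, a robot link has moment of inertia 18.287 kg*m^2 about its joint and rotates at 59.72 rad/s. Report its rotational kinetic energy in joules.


KE = (1/2)*I*omega^2 = 0.5*18.287*59.72^2 = 32610.0953

32610.0953 J


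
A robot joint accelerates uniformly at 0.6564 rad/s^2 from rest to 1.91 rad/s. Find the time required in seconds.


t = delta_omega / alpha = 1.91 / 0.6564 = 2.9098

2.9098 s


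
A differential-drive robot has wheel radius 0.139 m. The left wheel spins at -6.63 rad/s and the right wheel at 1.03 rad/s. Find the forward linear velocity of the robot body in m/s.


v = r*(wR + wL)/2 = 0.139*(1.03 + -6.63)/2 = -0.3892

-0.3892 m/s


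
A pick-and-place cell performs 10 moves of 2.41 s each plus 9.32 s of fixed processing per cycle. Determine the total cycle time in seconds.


T = 10*2.41 + 9.32 = 33.4200

33.4200 s


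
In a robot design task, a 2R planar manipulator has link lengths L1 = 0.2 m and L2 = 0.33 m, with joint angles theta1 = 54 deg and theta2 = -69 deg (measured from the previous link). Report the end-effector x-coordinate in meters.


x = L1*cos(th1) + L2*cos(th1+th2) = 0.2*cos(54 deg) + 0.33*cos(-15 deg) = 0.4363

0.4363 m


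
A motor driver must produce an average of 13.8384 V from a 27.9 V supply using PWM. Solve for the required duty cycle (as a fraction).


D = V_avg/V_supply = 13.8384/27.9 = 0.4960

0.4960


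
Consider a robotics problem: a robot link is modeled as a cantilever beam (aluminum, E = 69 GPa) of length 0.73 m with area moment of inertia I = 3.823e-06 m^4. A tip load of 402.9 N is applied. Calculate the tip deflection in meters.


delta = F*L^3/(3*E*I) = 402.9*0.73^3/(3*6.900e+10*3.823e-06)
      = 156.7349493/791361 = 1.9806e-04

1.9806e-04 m


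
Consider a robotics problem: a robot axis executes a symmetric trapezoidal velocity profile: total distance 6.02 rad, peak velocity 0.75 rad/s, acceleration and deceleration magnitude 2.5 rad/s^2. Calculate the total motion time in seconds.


t_acc = v/a = 0.75/2.5 = 0.300000 s
d_acc = v^2/(2a) = 0.112500 rad (each ramp)
d_cruise = 6.02 - 2*0.112500 = 5.795000 rad
t_cruise = 5.795000/0.75 = 7.726667 s
t_total = 2*0.300000 + 7.726667 = 8.3267

8.3267 s


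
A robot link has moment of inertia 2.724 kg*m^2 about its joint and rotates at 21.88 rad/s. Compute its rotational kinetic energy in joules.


KE = (1/2)*I*omega^2 = 0.5*2.724*21.88^2 = 652.0363

652.0363 J


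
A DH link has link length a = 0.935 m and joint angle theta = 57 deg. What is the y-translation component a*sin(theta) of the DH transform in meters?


a*sin(theta) = 0.935*sin(57 deg) = 0.7842

0.7842 m


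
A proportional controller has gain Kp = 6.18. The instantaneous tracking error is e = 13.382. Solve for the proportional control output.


u_P = Kp * e = 6.18 * 13.382 = 82.7008

82.7008


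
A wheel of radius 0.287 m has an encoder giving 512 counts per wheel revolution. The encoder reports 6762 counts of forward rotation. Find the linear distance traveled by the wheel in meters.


revs = 6762/512 = 13.207031
d = revs * 2*pi*r = 13.207031 * 2*pi*0.287 = 23.8159

23.8159 m


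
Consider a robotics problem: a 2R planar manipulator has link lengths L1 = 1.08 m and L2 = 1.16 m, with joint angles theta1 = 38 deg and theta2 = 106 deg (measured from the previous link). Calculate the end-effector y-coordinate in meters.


y = L1*sin(th1) + L2*sin(th1+th2) = 1.08*sin(38 deg) + 1.16*sin(144 deg) = 1.3467

1.3467 m


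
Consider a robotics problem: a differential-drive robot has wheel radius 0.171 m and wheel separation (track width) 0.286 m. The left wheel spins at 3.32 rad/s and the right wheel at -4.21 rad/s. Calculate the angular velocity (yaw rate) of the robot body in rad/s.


omega = r*(wR - wL)/L = 0.171*(-4.21 - (3.32))/0.286 = -4.5022

-4.5022 rad/s


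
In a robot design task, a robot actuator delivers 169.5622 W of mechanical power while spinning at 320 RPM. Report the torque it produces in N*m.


omega = 320 * 2*pi/60 = 33.510322 rad/s
tau = P / omega = 169.5622 / 33.510322 = 5.0600

5.0600 N*m


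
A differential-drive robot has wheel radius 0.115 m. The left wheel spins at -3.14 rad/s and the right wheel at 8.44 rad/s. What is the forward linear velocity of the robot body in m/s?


v = r*(wR + wL)/2 = 0.115*(8.44 + -3.14)/2 = 0.3047

0.3047 m/s


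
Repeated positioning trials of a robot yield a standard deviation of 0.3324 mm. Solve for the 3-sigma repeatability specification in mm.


repeatability = 3*sigma = 3*0.3324 = 0.9972

0.9972 mm


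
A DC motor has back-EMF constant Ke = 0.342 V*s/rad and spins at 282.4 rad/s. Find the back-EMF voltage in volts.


V_emf = Ke * omega = 0.342*282.4 = 96.5808

96.5808 V


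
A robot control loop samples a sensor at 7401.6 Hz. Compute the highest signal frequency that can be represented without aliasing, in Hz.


f_max = f_s/2 = 7401.6/2 = 3700.8000

3700.8000 Hz


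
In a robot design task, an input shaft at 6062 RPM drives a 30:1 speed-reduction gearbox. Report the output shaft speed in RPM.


omega_out = omega_in / N = 6062 / 30 = 202.0667

202.0667 RPM


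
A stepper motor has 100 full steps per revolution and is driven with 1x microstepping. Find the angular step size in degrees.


step = 360/(100*1) = 360/100 = 3.6000

3.6000 degrees


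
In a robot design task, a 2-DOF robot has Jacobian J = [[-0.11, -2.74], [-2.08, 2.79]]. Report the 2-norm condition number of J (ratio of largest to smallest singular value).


JJ^T eigenvalues: trace(JJ^T) = 19.6302, det(JJ^T) = det(J)^2 = 36.07323721
s_max^2 = (19.6302 + sqrt(241.05180320))/2 = 17.57802154
s_min^2 = (19.6302 - sqrt(241.05180320))/2 = 2.05217846
kappa = s_max/s_min = sqrt(17.57802154/2.05217846) = 2.9267

2.9267


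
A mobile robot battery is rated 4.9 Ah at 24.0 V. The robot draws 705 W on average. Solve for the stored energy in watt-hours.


E = capacity * V = 4.9*24.0 = 117.6000

117.6000 Wh


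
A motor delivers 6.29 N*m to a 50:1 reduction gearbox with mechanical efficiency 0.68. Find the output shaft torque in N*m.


tau_out = tau_in * N * eta = 6.29 * 50 * 0.68 = 213.8600

213.8600 N*m


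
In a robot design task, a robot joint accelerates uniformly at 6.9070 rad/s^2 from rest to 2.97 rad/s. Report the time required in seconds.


t = delta_omega / alpha = 2.97 / 6.9070 = 0.4300

0.4300 s


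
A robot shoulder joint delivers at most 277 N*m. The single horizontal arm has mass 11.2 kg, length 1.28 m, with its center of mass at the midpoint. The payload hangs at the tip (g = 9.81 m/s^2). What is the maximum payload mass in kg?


tau_arm = m_arm*g*(L/2) = 11.2*9.81*1.28/2 = 70.3181 N*m
tau_payload = tau_max - tau_arm = 277 - 70.3181 = 206.6819
m_payload = tau_payload / (g*L) = 206.6819 / (9.81*1.28) = 16.4598

16.4598 kg


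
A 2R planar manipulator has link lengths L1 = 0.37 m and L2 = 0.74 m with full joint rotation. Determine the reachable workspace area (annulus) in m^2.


r_max = L1 + L2 = 1.1100, r_min = |L1 - L2| = 0.3700
A = pi*(r_max^2 - r_min^2) = pi*(1.2321 - 0.1369) = 3.4407

3.4407 m^2


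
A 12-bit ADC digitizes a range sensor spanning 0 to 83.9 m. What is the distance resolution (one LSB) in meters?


res = range / 2^n = 83.9/2^12 = 83.9/4096 = 0.0205

0.0205 m


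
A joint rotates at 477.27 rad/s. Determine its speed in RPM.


RPM = 477.27 * 60/(2*pi) = 4557.5928

4557.5928 RPM


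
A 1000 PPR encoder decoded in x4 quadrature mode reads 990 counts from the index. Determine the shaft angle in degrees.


angle = counts * 360 / (PPR*4) = 990 * 360 / 4000 = 89.1000

89.1000 degrees


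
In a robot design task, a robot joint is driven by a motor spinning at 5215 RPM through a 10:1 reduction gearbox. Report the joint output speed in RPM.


omega_joint = omega_motor / N = 5215 / 10 = 521.5000

521.5000 RPM


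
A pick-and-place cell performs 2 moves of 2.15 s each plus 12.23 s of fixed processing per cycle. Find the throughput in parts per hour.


T_cycle = 2*2.15 + 12.23 = 16.5300 s
rate = 3600/T = 217.7858

217.7858 parts/hour


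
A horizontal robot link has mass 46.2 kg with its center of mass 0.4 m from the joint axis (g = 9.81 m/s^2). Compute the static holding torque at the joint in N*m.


tau = m*g*L = 46.2 * 9.81 * 0.4 = 181.2888

181.2888 N*m


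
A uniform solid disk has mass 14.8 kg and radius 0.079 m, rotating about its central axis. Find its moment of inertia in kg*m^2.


I = (1/2)*m*R^2 = 0.5*14.8*0.079^2 = 0.0462

0.0462 kg*m^2


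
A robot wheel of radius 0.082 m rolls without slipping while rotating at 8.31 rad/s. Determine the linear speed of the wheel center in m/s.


v = omega * r = 8.31 * 0.082 = 0.6814

0.6814 m/s


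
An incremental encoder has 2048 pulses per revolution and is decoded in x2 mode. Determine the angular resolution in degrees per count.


resolution = 360 / (PPR * 2) = 360 / 4096 = 0.0879

0.0879 degrees


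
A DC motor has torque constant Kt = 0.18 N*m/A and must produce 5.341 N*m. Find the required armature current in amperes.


I = tau / Kt = 5.341/0.18 = 29.6722

29.6722 A


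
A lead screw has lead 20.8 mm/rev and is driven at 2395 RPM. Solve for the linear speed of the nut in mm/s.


v = lead * (RPM/60) = 20.8*2395/60 = 830.2667

830.2667 mm/s


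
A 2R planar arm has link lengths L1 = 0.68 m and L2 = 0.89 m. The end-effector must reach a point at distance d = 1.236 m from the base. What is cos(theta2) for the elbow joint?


cos(th2) = (d^2 - L1^2 - L2^2)/(2*L1*L2) = (1.236^2 - 0.68^2 - 0.89^2)/(2*0.68*0.89) = 0.2257

0.2257


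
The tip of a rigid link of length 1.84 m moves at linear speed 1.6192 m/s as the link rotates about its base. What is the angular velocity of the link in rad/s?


omega = v / L = 1.6192 / 1.84 = 0.8800

0.8800 rad/s


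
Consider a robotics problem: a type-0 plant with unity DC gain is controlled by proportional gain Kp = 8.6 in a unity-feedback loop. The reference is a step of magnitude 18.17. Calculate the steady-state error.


e_ss = R/(1 + Kp) = 18.17/(1 + 8.6) = 18.17/9.6000 = 1.8927

1.8927


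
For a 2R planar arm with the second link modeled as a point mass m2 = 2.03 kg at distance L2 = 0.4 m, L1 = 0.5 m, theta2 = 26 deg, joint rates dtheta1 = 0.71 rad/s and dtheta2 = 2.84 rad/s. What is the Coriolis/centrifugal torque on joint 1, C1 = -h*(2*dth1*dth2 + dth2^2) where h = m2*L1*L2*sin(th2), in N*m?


h = m2*L1*L2*sin(th2) = 2.03*0.5*0.4*sin(26 deg) = 0.177979
C1 = -h*(2*0.71*2.84 + 2.84^2) = -0.177979*12.0984 = -2.1533

-2.1533 N*m
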